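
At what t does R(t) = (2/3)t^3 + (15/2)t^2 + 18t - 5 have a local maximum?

R'(t) = 2t^2 + 15t + 18. Setting R'(t) = 0 gives t ∈ {-6, -3/2}.
Second-derivative test with R''(t) = 4t + 15: R''(-6) = -9 < 0 ⇒ local maximum; R''(-3/2) = 9 > 0 ⇒ local minimum.
Thus R has its local maximum at t = -6, with value 13.

-6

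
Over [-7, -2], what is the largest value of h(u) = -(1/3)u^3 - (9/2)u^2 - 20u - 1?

Differentiating, h'(u) = -u^2 - 9u - 20; which vanishes at u = -5 and u = -4.
Evaluating at the critical points and endpoints: h(-7) = 197/6,  h(-5) = 169/6,  h(-4) = 85/3,  h(-2) = 71/3.
So the maximum is h(-7) = 197/6.

197/6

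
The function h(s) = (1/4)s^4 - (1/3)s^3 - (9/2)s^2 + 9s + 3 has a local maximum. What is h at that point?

89/12

Critical points: h'(s) = s^3 - s^2 - 9s + 9 vanishes at s = -3, 1, 3.
Since h''(s) = 3s^2 - 2s - 9, we get h''(-3) = 24 > 0 ⇒ local minimum; h''(1) = -8 < 0 ⇒ local maximum; h''(3) = 12 > 0 ⇒ local minimum.
The local maximum is h(1) = 89/12.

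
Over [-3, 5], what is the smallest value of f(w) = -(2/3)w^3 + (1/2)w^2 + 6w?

f'(w) = -2w^2 + w + 6, which vanishes at w = -3/2 and w = 2.
Evaluating at the critical points and endpoints: f(-3) = 9/2; f(-3/2) = -45/8; f(2) = 26/3; f(5) = -245/6.
The minimum over the interval is -245/6, attained at w = 5.

-245/6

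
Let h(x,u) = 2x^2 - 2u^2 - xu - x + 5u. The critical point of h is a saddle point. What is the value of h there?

∂h/∂x = 4x - u - 1 = 0 and ∂h/∂u = -x - 4u + 5 = 0, so (x, u) = (9/17, 19/17).
The Hessian has h_{xx} = 4, h_{uu} = -4, h_{xu} = -1, giving D = -17 < 0, so the point is a saddle point.
h(9/17, 19/17) = 43/17.

43/17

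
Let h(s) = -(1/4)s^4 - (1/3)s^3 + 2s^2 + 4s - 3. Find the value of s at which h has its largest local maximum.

h'(s) = -s^3 - s^2 + 4s + 4 = 0 at s = -2, -1, 2.
Second-derivative test with h''(s) = -3s^2 - 2s + 4: h''(-2) = -4 < 0 ⇒ local maximum; h''(-1) = 3 > 0 ⇒ local minimum; h''(2) = -12 < 0 ⇒ local maximum.
So the largest local maximum value is h(2) = 19/3.

2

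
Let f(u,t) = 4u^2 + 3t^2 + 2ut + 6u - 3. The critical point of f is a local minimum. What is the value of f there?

-60/11

∂f/∂u = 8u + 2t + 6 = 0 and ∂f/∂t = 2u + 6t = 0, so (u, t) = (-9/11, 3/11).
The Hessian has f_{uu} = 8, f_{tt} = 6, f_{ut} = 2, giving D = 44 > 0 with f_{uu} > 0, so the point is a local minimum.
f(-9/11, 3/11) = -60/11.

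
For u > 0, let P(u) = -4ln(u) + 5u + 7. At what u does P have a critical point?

4/5

P'(u) = -4/u + 5 = 0 gives u = 4/5.
P''(u) = 4/u², which is positive for u > 0, so this is a local minimum.
P(4/5) = -4·ln(4/5) + 4 + 7 ≈ 11.8926.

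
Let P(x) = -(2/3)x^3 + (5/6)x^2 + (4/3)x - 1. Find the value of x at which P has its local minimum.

-1/2

P'(x) = -2x^2 + (5/3)x + 4/3. Setting P'(x) = 0 gives x ∈ {-1/2, 4/3}.
P''(x) = -4x + 5/3. P''(-1/2) = 11/3 > 0 ⇒ local minimum; P''(4/3) = -11/3 < 0 ⇒ local maximum.
The local minimum is P(-1/2) = -11/8.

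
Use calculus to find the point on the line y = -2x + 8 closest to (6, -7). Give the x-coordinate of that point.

Minimize D(x)^2 = (x - 6)^2 + (-2x + 15)^2.
d/dx[D^2] = 2(x - 6) + 2·(-2)·(-2x + 15) = 0 ⇒ x = 36/5.
Then y = -32/5 and the distance is √(9/5) ≈ 1.3416.

36/5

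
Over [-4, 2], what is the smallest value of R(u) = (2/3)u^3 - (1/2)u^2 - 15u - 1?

R'(u) = 2u^2 - u - 15, whose only zero in [-4, 2] is u = -5/2.
Evaluating at the critical points and endpoints: R(-4) = 25/3, R(-5/2) = 551/24, R(2) = -83/3.
So the minimum is R(2) = -83/3.

-83/3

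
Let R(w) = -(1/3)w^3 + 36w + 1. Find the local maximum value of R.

R'(w) = -w^2 + 36. Setting R'(w) = 0 gives w ∈ {-6, 6}.
Second-derivative test with R''(w) = -2w: R''(-6) = 12 > 0 ⇒ local minimum; R''(6) = -12 < 0 ⇒ local maximum.
Thus R has its local maximum at w = 6, with value 145.

145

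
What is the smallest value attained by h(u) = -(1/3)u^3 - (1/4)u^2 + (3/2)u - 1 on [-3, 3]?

-31/4

Differentiating, h'(u) = -u^2 - (1/2)u + 3/2; which vanishes at u = -3/2 and u = 1.
Candidates: h(-3) = 5/4,  h(-3/2) = -43/16,  h(1) = -1/12,  h(3) = -31/4.
So the minimum is h(3) = -31/4.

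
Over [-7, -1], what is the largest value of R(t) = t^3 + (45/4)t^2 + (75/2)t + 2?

-101/4

Differentiating, R'(t) = 3t^2 + (45/2)t + 75/2; which vanishes at t = -5 and t = -5/2.
Evaluating at the critical points and endpoints: R(-7) = -209/4,  R(-5) = -117/4,  R(-5/2) = -593/16,  R(-1) = -101/4.
So the maximum is R(-1) = -101/4.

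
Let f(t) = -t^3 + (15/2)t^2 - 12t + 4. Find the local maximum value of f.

12

f'(t) = -3t^2 + 15t - 12. Setting f'(t) = 0 gives t ∈ {1, 4}.
Second-derivative test with f''(t) = -6t + 15: f''(1) = 9 > 0 ⇒ local minimum; f''(4) = -9 < 0 ⇒ local maximum.
The local maximum is f(4) = 12.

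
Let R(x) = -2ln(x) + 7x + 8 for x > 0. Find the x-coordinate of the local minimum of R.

R'(x) = -2/x + 7 = 0 gives x = 2/7.
R''(x) = 2/x², which is positive for x > 0, so this is a local minimum.
R(2/7) = -2·ln(2/7) + 2 + 8 ≈ 12.5055.

2/7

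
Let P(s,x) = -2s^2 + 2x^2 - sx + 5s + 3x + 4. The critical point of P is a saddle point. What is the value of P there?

115/17

∂P/∂s = -4s - x + 5 = 0 and ∂P/∂x = -s + 4x + 3 = 0, so (s, x) = (23/17, -7/17).
The Hessian has P_{ss} = -4, P_{xx} = 4, P_{sx} = -1, giving D = -17 < 0, so the point is a saddle point.
P(23/17, -7/17) = 115/17.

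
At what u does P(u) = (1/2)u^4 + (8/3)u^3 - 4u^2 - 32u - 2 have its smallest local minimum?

Critical points: P'(u) = 2u^3 + 8u^2 - 8u - 32 vanishes at u = -4, -2, 2.
P''(u) = 6u^2 + 16u - 8. P''(-4) = 24 > 0 ⇒ local minimum; P''(-2) = -16 < 0 ⇒ local maximum; P''(2) = 48 > 0 ⇒ local minimum.
The smallest local minimum is P(2) = -158/3.

2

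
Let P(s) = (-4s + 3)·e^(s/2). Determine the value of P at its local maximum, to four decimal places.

P'(s) = (-4)·e^(s/2) + (-4s + 3)·(1/2)·e^(s/2) = (-2s - 5/2)·e^(s/2). Since e^(s/2) > 0, the only critical point is s = -5/4.
P''(-5/4) has the same sign as -2 < 0, so this is a local maximum.
P(-5/4) = (8)·e^(-5/8) ≈ 4.2821.

4.2821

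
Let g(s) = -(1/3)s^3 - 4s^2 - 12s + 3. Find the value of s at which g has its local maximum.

Critical points: g'(s) = -s^2 - 8s - 12 vanishes at s = -6, -2.
Since g''(s) = -2s - 8, we get g''(-6) = 4 > 0 ⇒ local minimum; g''(-2) = -4 < 0 ⇒ local maximum.
So the local maximum value is g(-2) = 41/3.

-2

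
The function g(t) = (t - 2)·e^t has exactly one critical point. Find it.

By the product rule, g'(t) = (t - 1)·e^t. Since e^t > 0, the only critical point is t = 1.
g''(1) has the same sign as 1 > 0, so this is a local minimum.
g(1) = (-1)·e^(1) ≈ -2.7183.

1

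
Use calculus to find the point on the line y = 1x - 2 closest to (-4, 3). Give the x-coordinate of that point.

Minimize D(x)^2 = (x + 4)^2 + (x - 5)^2.
d/dx[D^2] = 2(x + 4) + 2·1·(x - 5) = 0 ⇒ x = 1/2.
Then y = -3/2 and the distance is √(81/2) ≈ 6.3640.

1/2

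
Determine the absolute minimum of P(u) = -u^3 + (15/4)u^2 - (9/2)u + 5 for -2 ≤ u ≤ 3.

-7/4

P'(u) = -3u^2 + (15/2)u - 9/2, which vanishes at u = 1 and u = 3/2.
Evaluating at the critical points and endpoints: P(-2) = 37, P(1) = 13/4, P(3/2) = 53/16, P(3) = -7/4.
The minimum over the interval is -7/4, attained at u = 3.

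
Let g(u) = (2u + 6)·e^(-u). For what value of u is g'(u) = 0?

g'(u) = 2·e^(-u) + (2u + 6)·(-1)·e^(-u) = (-2u - 4)·e^(-u). Since e^(-u) > 0, the only critical point is u = -2.
g''(-2) has the same sign as -2 < 0, so this is a local maximum.
g(-2) = (2)·e^(2) ≈ 14.7781.

-2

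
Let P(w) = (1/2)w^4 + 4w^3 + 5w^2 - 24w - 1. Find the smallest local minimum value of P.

P'(w) = 2w^3 + 12w^2 + 10w - 24. Setting P'(w) = 0 gives w ∈ {-4, -3, 1}.
Second-derivative test with P''(w) = 6w^2 + 24w + 10: P''(-4) = 10 > 0 ⇒ local minimum; P''(-3) = -8 < 0 ⇒ local maximum; P''(1) = 40 > 0 ⇒ local minimum.
So the smallest local minimum value is P(1) = -31/2.

-31/2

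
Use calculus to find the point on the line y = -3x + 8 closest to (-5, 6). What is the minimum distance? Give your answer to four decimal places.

5.3759

Minimize D(x)^2 = (x + 5)^2 + (-3x + 2)^2.
d/dx[D^2] = 2(x + 5) + 2·(-3)·(-3x + 2) = 0 ⇒ x = 1/10.
Then y = 77/10 and the distance is √(289/10) ≈ 5.3759.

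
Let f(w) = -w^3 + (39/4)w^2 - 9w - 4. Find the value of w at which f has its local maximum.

f'(w) = -3w^2 + (39/2)w - 9. Setting f'(w) = 0 gives w ∈ {1/2, 6}.
Second-derivative test with f''(w) = -6w + 39/2: f''(1/2) = 33/2 > 0 ⇒ local minimum; f''(6) = -33/2 < 0 ⇒ local maximum.
So the local maximum value is f(6) = 77.

6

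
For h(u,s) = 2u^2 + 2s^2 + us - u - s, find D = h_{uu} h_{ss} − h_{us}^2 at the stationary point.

15

∂h/∂u = 4u + s - 1 = 0 and ∂h/∂s = u + 4s - 1 = 0, so (u, s) = (1/5, 1/5).
The Hessian has h_{uu} = 4, h_{ss} = 4, h_{us} = 1, giving D = 15 > 0 with h_{uu} > 0, so the point is a local minimum.
D = (4)·(4) − (1)^2 = 15.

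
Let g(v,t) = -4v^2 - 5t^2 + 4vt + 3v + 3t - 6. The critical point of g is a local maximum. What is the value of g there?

-267/64

∂g/∂v = -8v + 4t + 3 = 0 and ∂g/∂t = 4v - 10t + 3 = 0, so (v, t) = (21/32, 9/16).
The Hessian has g_{vv} = -8, g_{tt} = -10, g_{vt} = 4, giving D = 64 > 0 with g_{vv} < 0, so the point is a local maximum.
g(21/32, 9/16) = -267/64.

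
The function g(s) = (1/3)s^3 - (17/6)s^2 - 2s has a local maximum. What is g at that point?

55/162

g'(s) = s^2 - (17/3)s - 2. Setting g'(s) = 0 gives s ∈ {-1/3, 6}.
Second-derivative test with g''(s) = 2s - 17/3: g''(-1/3) = -19/3 < 0 ⇒ local maximum; g''(6) = 19/3 > 0 ⇒ local minimum.
So the local maximum value is g(-1/3) = 55/162.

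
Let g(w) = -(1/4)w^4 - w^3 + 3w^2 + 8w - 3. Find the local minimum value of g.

g'(w) = -w^3 - 3w^2 + 6w + 8 = 0 at w = -4, -1, 2.
Since g''(w) = -3w^2 - 6w + 6, we get g''(-4) = -18 < 0 ⇒ local maximum; g''(-1) = 9 > 0 ⇒ local minimum; g''(2) = -18 < 0 ⇒ local maximum.
So the local minimum value is g(-1) = -29/4.

-29/4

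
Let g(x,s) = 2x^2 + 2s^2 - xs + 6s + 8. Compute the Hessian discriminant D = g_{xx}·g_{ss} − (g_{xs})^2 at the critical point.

15

∂g/∂x = 4x - s = 0 and ∂g/∂s = -x + 4s + 6 = 0, so (x, s) = (-2/5, -8/5).
The Hessian has g_{xx} = 4, g_{ss} = 4, g_{xs} = -1, giving D = 15 > 0 with g_{xx} > 0, so the point is a local minimum.
D = (4)·(4) − (-1)^2 = 15.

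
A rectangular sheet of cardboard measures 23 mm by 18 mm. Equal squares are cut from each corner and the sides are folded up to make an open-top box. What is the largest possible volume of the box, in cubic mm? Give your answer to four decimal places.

With cut size x, the volume is V(x) = x(23 − 2x)(18 − 2x) for 0 < x < 9.
V'(x) = 12x^2 − 164x + 414. Setting V'(x) = 0 gives x ≈ 3.3413 (the root in (0, 9)).
V''(x) = 24x − 164 is negative there, so this is the maximum; V ≈ 617.0397.

617.0397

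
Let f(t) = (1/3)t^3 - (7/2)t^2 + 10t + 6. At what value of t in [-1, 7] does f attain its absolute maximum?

The derivative is t^2 - 7t + 10, which vanishes at t = 2 and t = 5.
Candidates: f(-1) = -47/6,  f(2) = 44/3,  f(5) = 61/6,  f(7) = 113/6.
The maximum over the interval is 113/6, attained at t = 7.

7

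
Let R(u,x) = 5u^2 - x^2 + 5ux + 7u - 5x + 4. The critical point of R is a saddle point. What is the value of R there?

431/45

∂R/∂u = 10u + 5x + 7 = 0 and ∂R/∂x = 5u - 2x - 5 = 0, so (u, x) = (11/45, -17/9).
The Hessian has R_{uu} = 10, R_{xx} = -2, R_{ux} = 5, giving D = -45 < 0, so the point is a saddle point.
R(11/45, -17/9) = 431/45.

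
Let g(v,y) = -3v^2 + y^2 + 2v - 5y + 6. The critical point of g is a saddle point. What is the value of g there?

∂g/∂v = -6v + 2 = 0 and ∂g/∂y = 2y - 5 = 0, so (v, y) = (1/3, 5/2).
The Hessian has g_{vv} = -6, g_{yy} = 2, g_{vy} = 0, giving D = -12 < 0, so the point is a saddle point.
g(1/3, 5/2) = 1/12.

1/12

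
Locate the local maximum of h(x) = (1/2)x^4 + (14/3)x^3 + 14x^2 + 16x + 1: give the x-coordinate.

-2

h'(x) = 2x^3 + 14x^2 + 28x + 16. Setting h'(x) = 0 gives x ∈ {-4, -2, -1}.
h''(x) = 6x^2 + 28x + 28. h''(-4) = 12 > 0 ⇒ local minimum; h''(-2) = -4 < 0 ⇒ local maximum; h''(-1) = 6 > 0 ⇒ local minimum.
The local maximum is h(-2) = -13/3.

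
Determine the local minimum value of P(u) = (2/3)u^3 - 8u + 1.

-29/3

Critical points: P'(u) = 2u^2 - 8 vanishes at u = -2, 2.
Second-derivative test with P''(u) = 4u: P''(-2) = -8 < 0 ⇒ local maximum; P''(2) = 8 > 0 ⇒ local minimum.
So the local minimum value is P(2) = -29/3.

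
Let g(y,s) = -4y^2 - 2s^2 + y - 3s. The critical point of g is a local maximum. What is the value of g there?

∂g/∂y = -8y + 1 = 0 and ∂g/∂s = -4s - 3 = 0, so (y, s) = (1/8, -3/4).
The Hessian has g_{yy} = -8, g_{ss} = -4, g_{ys} = 0, giving D = 32 > 0 with g_{yy} < 0, so the point is a local maximum.
g(1/8, -3/4) = 19/16.

19/16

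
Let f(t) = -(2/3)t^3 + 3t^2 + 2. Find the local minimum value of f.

2

Critical points: f'(t) = -2t^2 + 6t vanishes at t = 0, 3.
Since f''(t) = -4t + 6, we get f''(0) = 6 > 0 ⇒ local minimum; f''(3) = -6 < 0 ⇒ local maximum.
So the local minimum value is f(0) = 2.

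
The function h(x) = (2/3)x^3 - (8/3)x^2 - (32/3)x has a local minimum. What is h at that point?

-128/3

h'(x) = 2x^2 - (16/3)x - 32/3 = 0 at x = -4/3, 4.
Since h''(x) = 4x - 16/3, we get h''(-4/3) = -32/3 < 0 ⇒ local maximum; h''(4) = 32/3 > 0 ⇒ local minimum.
Thus h has its local minimum at x = 4, with value -128/3.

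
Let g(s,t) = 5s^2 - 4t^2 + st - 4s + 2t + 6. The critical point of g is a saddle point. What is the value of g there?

50/9

∂g/∂s = 10s + t - 4 = 0 and ∂g/∂t = s - 8t + 2 = 0, so (s, t) = (10/27, 8/27).
The Hessian has g_{ss} = 10, g_{tt} = -8, g_{st} = 1, giving D = -81 < 0, so the point is a saddle point.
g(10/27, 8/27) = 50/9.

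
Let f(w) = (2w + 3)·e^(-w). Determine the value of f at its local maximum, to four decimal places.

By the product rule, f'(w) = (-2w - 1)·e^(-w). Since e^(-w) > 0, the only critical point is w = -1/2.
f''(-1/2) has the same sign as -2 < 0, so this is a local maximum.
f(-1/2) = (2)·e^(1/2) ≈ 3.2974.

3.2974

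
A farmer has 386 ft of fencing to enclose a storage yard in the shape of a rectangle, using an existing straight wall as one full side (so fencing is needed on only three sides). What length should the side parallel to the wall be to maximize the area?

Let the sides perpendicular to the wall have length x and the parallel side y, so 2x + y = 386 and the area is A = xy = x(386 − 2x).
A'(x) = 386 − 4x = 0 gives x = 193/2, and A''(x) = −4 < 0 confirms a maximum.
Then y = 386 − 2·193/2 = 193 and A = 37249/2.

193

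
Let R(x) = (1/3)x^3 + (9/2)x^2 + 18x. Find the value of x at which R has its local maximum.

R'(x) = x^2 + 9x + 18 = 0 at x = -6, -3.
R''(x) = 2x + 9. R''(-6) = -3 < 0 ⇒ local maximum; R''(-3) = 3 > 0 ⇒ local minimum.
So the local maximum value is R(-6) = -18.

-6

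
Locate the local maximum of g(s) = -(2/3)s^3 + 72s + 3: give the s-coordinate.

6

g'(s) = -2s^2 + 72 = 0 at s = -6, 6.
g''(s) = -4s. g''(-6) = 24 > 0 ⇒ local minimum; g''(6) = -24 < 0 ⇒ local maximum.
Thus g has its local maximum at s = 6, with value 291.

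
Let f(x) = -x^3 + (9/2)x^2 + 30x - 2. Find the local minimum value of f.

-36

Critical points: f'(x) = -3x^2 + 9x + 30 vanishes at x = -2, 5.
Second-derivative test with f''(x) = -6x + 9: f''(-2) = 21 > 0 ⇒ local minimum; f''(5) = -21 < 0 ⇒ local maximum.
The local minimum is f(-2) = -36.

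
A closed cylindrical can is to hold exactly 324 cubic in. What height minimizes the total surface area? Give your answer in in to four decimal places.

With radius r and height h, πr²h = 324 so h = 324/(πr²), and S(r) = 2πr² + 2πrh = 2πr² + 2·324/r.
S'(r) = 4πr − 2·324/r² = 0 ⇒ r³ = 324/(2π), so r ≈ 3.7221 and h = 2r ≈ 7.4442.
S''(r) = 4π + 4·324/r³ > 0, so this is the minimum; S ≈ 261.1427.

7.4442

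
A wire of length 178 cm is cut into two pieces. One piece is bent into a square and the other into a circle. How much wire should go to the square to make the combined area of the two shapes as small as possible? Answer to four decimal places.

Let x be the length used for the square. Square side x/4; circle radius (178−x)/(2π).
A(x) = (x/4)² + π·((178−x)/(2π))² = x²/16 + (178−x)²/(4π) for 0 ≤ x ≤ 178. A'(x) = x/8 − (178−x)/(2π) = 0 gives x = 4·178/(π+4) ≈ 99.6976.
A'' = 1/8 + 1/(2π) > 0, so this gives the minimum combined area; x ≈ 99.6976 cm to the square.

99.6976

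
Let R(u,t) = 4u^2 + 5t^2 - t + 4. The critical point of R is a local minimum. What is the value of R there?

79/20

∂R/∂u = 8u = 0 and ∂R/∂t = 10t - 1 = 0, so (u, t) = (0, 1/10).
The Hessian has R_{uu} = 8, R_{tt} = 10, R_{ut} = 0, giving D = 80 > 0 with R_{uu} > 0, so the point is a local minimum.
R(0, 1/10) = 79/20.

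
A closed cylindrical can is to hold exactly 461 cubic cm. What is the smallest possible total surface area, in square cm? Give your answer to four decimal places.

With radius r and height h, πr²h = 461 so h = 461/(πr²), and S(r) = 2πr² + 2πrh = 2πr² + 2·461/r.
S'(r) = 4πr − 2·461/r² = 0 ⇒ r³ = 461/(2π), so r ≈ 4.1864 and h = 2r ≈ 8.3728.
S''(r) = 4π + 4·461/r³ > 0, so this is the minimum; S ≈ 330.3557.

330.3557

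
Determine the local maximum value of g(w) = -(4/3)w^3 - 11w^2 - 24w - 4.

47/4

Critical points: g'(w) = -4w^2 - 22w - 24 vanishes at w = -4, -3/2.
g''(w) = -8w - 22. g''(-4) = 10 > 0 ⇒ local minimum; g''(-3/2) = -10 < 0 ⇒ local maximum.
Thus g has its local maximum at w = -3/2, with value 47/4.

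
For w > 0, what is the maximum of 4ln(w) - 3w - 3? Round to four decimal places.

-5.8493

f'(w) = 4/w − 3 = 0 gives w = 4/3.
f''(w) = -4/w², which is negative for w > 0, so this is a local maximum.
f(4/3) = 4·ln(4/3) - 4 - 3 ≈ -5.8493.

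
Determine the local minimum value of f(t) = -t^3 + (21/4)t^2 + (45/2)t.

Critical points: f'(t) = -3t^2 + (21/2)t + 45/2 vanishes at t = -3/2, 5.
Since f''(t) = -6t + 21/2, we get f''(-3/2) = 39/2 > 0 ⇒ local minimum; f''(5) = -39/2 < 0 ⇒ local maximum.
Thus f has its local minimum at t = -3/2, with value -297/16.

-297/16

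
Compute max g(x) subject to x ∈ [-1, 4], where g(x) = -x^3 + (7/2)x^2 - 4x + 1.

The derivative is -3x^2 + 7x - 4, which vanishes at x = 1 and x = 4/3.
Candidates: g(-1) = 19/2,  g(1) = -1/2,  g(4/3) = -13/27,  g(4) = -23.
So the maximum is g(-1) = 19/2.

19/2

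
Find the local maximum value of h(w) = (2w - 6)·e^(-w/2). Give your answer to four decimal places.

h'(w) = 2·e^(-w/2) + (2w - 6)·(-1/2)·e^(-w/2) = (-w + 5)·e^(-w/2). Since e^(-w/2) > 0, the only critical point is w = 5.
h''(5) has the same sign as -1 < 0, so this is a local maximum.
h(5) = (4)·e^(-5/2) ≈ 0.3283.

0.3283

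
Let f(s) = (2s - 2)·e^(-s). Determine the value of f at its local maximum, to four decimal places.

0.2707

By the product rule, f'(s) = (-2s + 4)·e^(-s). Since e^(-s) > 0, the only critical point is s = 2.
f''(2) has the same sign as -2 < 0, so this is a local maximum.
f(2) = (2)·e^(-2) ≈ 0.2707.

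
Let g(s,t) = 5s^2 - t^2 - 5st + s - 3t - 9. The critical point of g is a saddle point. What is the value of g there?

∂g/∂s = 10s - 5t + 1 = 0 and ∂g/∂t = -5s - 2t - 3 = 0, so (s, t) = (-17/45, -5/9).
The Hessian has g_{ss} = 10, g_{tt} = -2, g_{st} = -5, giving D = -45 < 0, so the point is a saddle point.
g(-17/45, -5/9) = -376/45.

-376/45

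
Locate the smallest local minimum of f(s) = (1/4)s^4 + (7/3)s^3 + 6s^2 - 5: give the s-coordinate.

0

Critical points: f'(s) = s^3 + 7s^2 + 12s vanishes at s = -4, -3, 0.
f''(s) = 3s^2 + 14s + 12. f''(-4) = 4 > 0 ⇒ local minimum; f''(-3) = -3 < 0 ⇒ local maximum; f''(0) = 12 > 0 ⇒ local minimum.
Thus f has its smallest local minimum at s = 0, with value -5.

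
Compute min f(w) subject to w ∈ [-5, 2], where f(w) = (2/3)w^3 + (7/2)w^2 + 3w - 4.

-89/6

The derivative is 2w^2 + 7w + 3, which vanishes at w = -3 and w = -1/2.
Candidates: f(-5) = -89/6, f(-3) = 1/2, f(-1/2) = -113/24, f(2) = 64/3.
Hence the absolute minimum is -89/6 at w = -5.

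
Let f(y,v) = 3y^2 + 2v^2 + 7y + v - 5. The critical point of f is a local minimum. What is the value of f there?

∂f/∂y = 6y + 7 = 0 and ∂f/∂v = 4v + 1 = 0, so (y, v) = (-7/6, -1/4).
The Hessian has f_{yy} = 6, f_{vv} = 4, f_{yv} = 0, giving D = 24 > 0 with f_{yy} > 0, so the point is a local minimum.
f(-7/6, -1/4) = -221/24.

-221/24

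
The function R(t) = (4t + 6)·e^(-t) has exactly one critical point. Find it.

Differentiating with the product rule gives R'(t) = (-4t - 2)·e^(-t). Since e^(-t) > 0, the only critical point is t = -1/2.
R''(-1/2) has the same sign as -4 < 0, so this is a local maximum.
R(-1/2) = (4)·e^(1/2) ≈ 6.5949.

-1/2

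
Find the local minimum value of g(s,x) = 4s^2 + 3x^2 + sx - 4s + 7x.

∂g/∂s = 8s + x - 4 = 0 and ∂g/∂x = s + 6x + 7 = 0, so (s, x) = (31/47, -60/47).
The Hessian has g_{ss} = 8, g_{xx} = 6, g_{sx} = 1, giving D = 47 > 0 with g_{ss} > 0, so the point is a local minimum.
g(31/47, -60/47) = -272/47.

-272/47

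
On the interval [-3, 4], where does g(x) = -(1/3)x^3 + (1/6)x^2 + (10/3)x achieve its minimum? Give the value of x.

Differentiating, g'(x) = -x^2 + (1/3)x + 10/3; which vanishes at x = -5/3 and x = 2.
Compare values at every candidate in [-3, 4]: g(-3) = 1/2,  g(-5/3) = -575/162,  g(2) = 14/3,  g(4) = -16/3.
So the minimum is g(4) = -16/3.

4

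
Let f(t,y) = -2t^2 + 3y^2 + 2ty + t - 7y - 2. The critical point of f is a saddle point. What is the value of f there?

-137/28

∂f/∂t = -4t + 2y + 1 = 0 and ∂f/∂y = 2t + 6y - 7 = 0, so (t, y) = (5/7, 13/14).
The Hessian has f_{tt} = -4, f_{yy} = 6, f_{ty} = 2, giving D = -28 < 0, so the point is a saddle point.
f(5/7, 13/14) = -137/28.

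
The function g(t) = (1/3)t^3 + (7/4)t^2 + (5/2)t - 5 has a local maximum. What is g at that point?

-265/48

Critical points: g'(t) = t^2 + (7/2)t + 5/2 vanishes at t = -5/2, -1.
Since g''(t) = 2t + 7/2, we get g''(-5/2) = -3/2 < 0 ⇒ local maximum; g''(-1) = 3/2 > 0 ⇒ local minimum.
So the local maximum value is g(-5/2) = -265/48.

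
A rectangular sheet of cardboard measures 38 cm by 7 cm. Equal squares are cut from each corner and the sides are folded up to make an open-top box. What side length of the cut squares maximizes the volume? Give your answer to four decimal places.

With cut size x, the volume is V(x) = x(38 − 2x)(7 − 2x) for 0 < x < 3.5.
V'(x) = 12x^2 − 180x + 266. Setting V'(x) = 0 gives x ≈ 1.6619 (the root in (0, 3.5)).
V''(x) = 24x − 180 is negative there, so this is the maximum; V ≈ 211.8534.

1.6619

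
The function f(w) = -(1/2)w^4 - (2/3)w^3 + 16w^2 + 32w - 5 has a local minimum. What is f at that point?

f'(w) = -2w^3 - 2w^2 + 32w + 32. Setting f'(w) = 0 gives w ∈ {-4, -1, 4}.
Since f''(w) = -6w^2 - 4w + 32, we get f''(-4) = -48 < 0 ⇒ local maximum; f''(-1) = 30 > 0 ⇒ local minimum; f''(4) = -80 < 0 ⇒ local maximum.
Thus f has its local minimum at w = -1, with value -125/6.

-125/6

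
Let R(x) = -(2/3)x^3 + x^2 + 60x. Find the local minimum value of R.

-575/3

R'(x) = -2x^2 + 2x + 60 = 0 at x = -5, 6.
Since R''(x) = -4x + 2, we get R''(-5) = 22 > 0 ⇒ local minimum; R''(6) = -22 < 0 ⇒ local maximum.
So the local minimum value is R(-5) = -575/3.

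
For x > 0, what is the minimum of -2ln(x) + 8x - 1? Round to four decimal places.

3.7726

h'(x) = -2/x + 8 = 0 gives x = 1/4.
h''(x) = 2/x², which is positive for x > 0, so this is a local minimum.
h(1/4) = -2·ln(1/4) + 2 - 1 ≈ 3.7726.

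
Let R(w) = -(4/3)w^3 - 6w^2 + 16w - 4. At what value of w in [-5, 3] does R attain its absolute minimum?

-4

The derivative is -4w^2 - 12w + 16, which vanishes at w = -4 and w = 1.
Evaluating at the critical points and endpoints: R(-5) = -202/3,  R(-4) = -236/3,  R(1) = 14/3,  R(3) = -46.
Hence the absolute minimum is -236/3 at w = -4.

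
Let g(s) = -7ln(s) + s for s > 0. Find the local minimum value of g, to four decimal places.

-6.6214

g'(s) = -7/s + 1 = 0 gives s = 7.
g''(s) = 7/s², which is positive for s > 0, so this is a local minimum.
g(7) = -7·ln(7) + 7 ≈ -6.6214.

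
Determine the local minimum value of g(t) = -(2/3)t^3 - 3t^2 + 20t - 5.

-290/3

g'(t) = -2t^2 - 6t + 20. Setting g'(t) = 0 gives t ∈ {-5, 2}.
Since g''(t) = -4t - 6, we get g''(-5) = 14 > 0 ⇒ local minimum; g''(2) = -14 < 0 ⇒ local maximum.
The local minimum is g(-5) = -290/3.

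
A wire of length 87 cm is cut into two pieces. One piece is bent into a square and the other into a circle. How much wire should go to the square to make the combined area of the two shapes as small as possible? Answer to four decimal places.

Let x be the length used for the square. Square side x/4; circle radius (87−x)/(2π).
A(x) = (x/4)² + π·((87−x)/(2π))² = x²/16 + (87−x)²/(4π) for 0 ≤ x ≤ 87. A'(x) = x/8 − (87−x)/(2π) = 0 gives x = 4·87/(π+4) ≈ 48.7286.
A'' = 1/8 + 1/(2π) > 0, so this gives the minimum combined area; x ≈ 48.7286 cm to the square.

48.7286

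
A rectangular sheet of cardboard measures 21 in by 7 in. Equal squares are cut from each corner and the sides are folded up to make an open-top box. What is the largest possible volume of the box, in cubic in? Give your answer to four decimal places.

108.2388

With cut size x, the volume is V(x) = x(21 − 2x)(7 − 2x) for 0 < x < 3.5.
V'(x) = 12x^2 − 112x + 147. Setting V'(x) = 0 gives x ≈ 1.5800 (the root in (0, 3.5)).
V''(x) = 24x − 112 is negative there, so this is the maximum; V ≈ 108.2388.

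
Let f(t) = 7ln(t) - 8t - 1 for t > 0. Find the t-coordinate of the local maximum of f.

f'(t) = 7/t − 8 = 0 gives t = 7/8.
f''(t) = -7/t², which is negative for t > 0, so this is a local maximum.
f(7/8) = 7·ln(7/8) - 7 - 1 ≈ -8.9347.

7/8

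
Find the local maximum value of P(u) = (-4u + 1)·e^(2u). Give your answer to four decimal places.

By the product rule, P'(u) = (-8u - 2)·e^(2u). Since e^(2u) > 0, the only critical point is u = -1/4.
P''(-1/4) has the same sign as -8 < 0, so this is a local maximum.
P(-1/4) = (2)·e^(-1/2) ≈ 1.2131.

1.2131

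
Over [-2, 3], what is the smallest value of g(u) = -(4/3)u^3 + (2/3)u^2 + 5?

g'(u) = -4u^2 + (4/3)u, which vanishes at u = 0 and u = 1/3.
Compare values at every candidate in [-2, 3]: g(-2) = 55/3, g(0) = 5, g(1/3) = 407/81, g(3) = -25.
Hence the absolute minimum is -25 at u = 3.

-25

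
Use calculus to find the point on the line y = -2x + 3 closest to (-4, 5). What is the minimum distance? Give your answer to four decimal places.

2.6833

Minimize D(x)^2 = (x + 4)^2 + (-2x - 2)^2.
d/dx[D^2] = 2(x + 4) + 2·(-2)·(-2x - 2) = 0 ⇒ x = -8/5.
Then y = 31/5 and the distance is √(36/5) ≈ 2.6833.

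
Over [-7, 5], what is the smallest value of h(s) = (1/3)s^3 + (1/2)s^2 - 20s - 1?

Differentiating, h'(s) = s^2 + s - 20; which vanishes at s = -5 and s = 4.
Candidates: h(-7) = 295/6; h(-5) = 419/6; h(4) = -155/3; h(5) = -281/6.
The minimum over the interval is -155/3, attained at s = 4.

-155/3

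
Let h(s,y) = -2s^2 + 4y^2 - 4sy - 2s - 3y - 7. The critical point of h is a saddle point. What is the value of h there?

∂h/∂s = -4s - 4y - 2 = 0 and ∂h/∂y = -4s + 8y - 3 = 0, so (s, y) = (-7/12, 1/12).
The Hessian has h_{ss} = -4, h_{yy} = 8, h_{sy} = -4, giving D = -48 < 0, so the point is a saddle point.
h(-7/12, 1/12) = -157/24.

-157/24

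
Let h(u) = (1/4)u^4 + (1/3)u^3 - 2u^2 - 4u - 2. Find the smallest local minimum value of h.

h'(u) = u^3 + u^2 - 4u - 4. Setting h'(u) = 0 gives u ∈ {-2, -1, 2}.
h''(u) = 3u^2 + 2u - 4. h''(-2) = 4 > 0 ⇒ local minimum; h''(-1) = -3 < 0 ⇒ local maximum; h''(2) = 12 > 0 ⇒ local minimum.
Thus h has its smallest local minimum at u = 2, with value -34/3.

-34/3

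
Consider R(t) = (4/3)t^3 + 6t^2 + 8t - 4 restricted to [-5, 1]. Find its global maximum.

34/3

The derivative is 4t^2 + 12t + 8, which vanishes at t = -2 and t = -1.
Candidates: R(-5) = -182/3, R(-2) = -20/3, R(-1) = -22/3, R(1) = 34/3.
So the maximum is R(1) = 34/3.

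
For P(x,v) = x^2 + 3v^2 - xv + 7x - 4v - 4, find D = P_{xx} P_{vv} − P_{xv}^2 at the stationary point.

∂P/∂x = 2x - v + 7 = 0 and ∂P/∂v = -x + 6v - 4 = 0, so (x, v) = (-38/11, 1/11).
The Hessian has P_{xx} = 2, P_{vv} = 6, P_{xv} = -1, giving D = 11 > 0 with P_{xx} > 0, so the point is a local minimum.
D = (2)·(6) − (-1)^2 = 11.

11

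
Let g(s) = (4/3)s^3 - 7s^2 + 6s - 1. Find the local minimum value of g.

Critical points: g'(s) = 4s^2 - 14s + 6 vanishes at s = 1/2, 3.
g''(s) = 8s - 14. g''(1/2) = -10 < 0 ⇒ local maximum; g''(3) = 10 > 0 ⇒ local minimum.
So the local minimum value is g(3) = -10.

-10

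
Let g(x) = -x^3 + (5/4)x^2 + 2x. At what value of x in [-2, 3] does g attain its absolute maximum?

Differentiating, g'(x) = -3x^2 + (5/2)x + 2; which vanishes at x = -1/2 and x = 4/3.
Evaluating at the critical points and endpoints: g(-2) = 9,  g(-1/2) = -9/16,  g(4/3) = 68/27,  g(3) = -39/4.
So the maximum is g(-2) = 9.

-2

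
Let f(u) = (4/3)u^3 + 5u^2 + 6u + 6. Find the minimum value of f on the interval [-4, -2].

f'(u) = 4u^2 + 10u + 6, which has no zeros in [-4, -2].
Compare values at every candidate in [-4, -2]: f(-4) = -70/3,  f(-2) = 10/3.
Hence the absolute minimum is -70/3 at u = -4.

-70/3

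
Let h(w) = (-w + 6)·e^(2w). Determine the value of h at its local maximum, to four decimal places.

29937.0709

Differentiating with the product rule gives h'(w) = (-2w + 11)·e^(2w). Since e^(2w) > 0, the only critical point is w = 11/2.
h''(11/2) has the same sign as -2 < 0, so this is a local maximum.
h(11/2) = (1/2)·e^(11) ≈ 29937.0709.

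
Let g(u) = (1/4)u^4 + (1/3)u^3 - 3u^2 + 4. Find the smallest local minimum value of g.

-47/4

g'(u) = u^3 + u^2 - 6u = 0 at u = -3, 0, 2.
Since g''(u) = 3u^2 + 2u - 6, we get g''(-3) = 15 > 0 ⇒ local minimum; g''(0) = -6 < 0 ⇒ local maximum; g''(2) = 10 > 0 ⇒ local minimum.
Thus g has its smallest local minimum at u = -3, with value -47/4.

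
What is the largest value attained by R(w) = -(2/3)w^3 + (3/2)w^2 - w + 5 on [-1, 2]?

49/6

R'(w) = -2w^2 + 3w - 1, which vanishes at w = 1/2 and w = 1.
Evaluating at the critical points and endpoints: R(-1) = 49/6,  R(1/2) = 115/24,  R(1) = 29/6,  R(2) = 11/3.
Hence the absolute maximum is 49/6 at w = -1.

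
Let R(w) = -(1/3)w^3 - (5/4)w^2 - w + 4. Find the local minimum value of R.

11/3

R'(w) = -w^2 - (5/2)w - 1. Setting R'(w) = 0 gives w ∈ {-2, -1/2}.
R''(w) = -2w - 5/2. R''(-2) = 3/2 > 0 ⇒ local minimum; R''(-1/2) = -3/2 < 0 ⇒ local maximum.
The local minimum is R(-2) = 11/3.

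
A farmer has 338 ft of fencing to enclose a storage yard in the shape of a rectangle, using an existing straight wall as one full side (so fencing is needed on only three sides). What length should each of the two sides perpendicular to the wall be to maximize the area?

Let the sides perpendicular to the wall have length x and the parallel side y, so 2x + y = 338 and the area is A = xy = x(338 − 2x).
A'(x) = 338 − 4x = 0 gives x = 169/2, and A''(x) = −4 < 0 confirms a maximum.
Then y = 338 − 2·169/2 = 169 and A = 28561/2.

169/2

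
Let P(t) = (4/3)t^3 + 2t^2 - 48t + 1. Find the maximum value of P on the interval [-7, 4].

419/3

Differentiating, P'(t) = 4t^2 + 4t - 48; which vanishes at t = -4 and t = 3.
Compare values at every candidate in [-7, 4]: P(-7) = -67/3; P(-4) = 419/3; P(3) = -89; P(4) = -221/3.
So the maximum is P(-4) = 419/3.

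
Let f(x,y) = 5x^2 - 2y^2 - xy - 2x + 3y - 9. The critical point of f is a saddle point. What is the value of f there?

-338/41

∂f/∂x = 10x - y - 2 = 0 and ∂f/∂y = -x - 4y + 3 = 0, so (x, y) = (11/41, 28/41).
The Hessian has f_{xx} = 10, f_{yy} = -4, f_{xy} = -1, giving D = -41 < 0, so the point is a saddle point.
f(11/41, 28/41) = -338/41.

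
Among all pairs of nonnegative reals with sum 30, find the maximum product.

225

With x + y = 30, the product is P(x) = x(30 − x).
P'(x) = 30 − 2x = 0 gives x = 15; P'' = −2 < 0, so this is the maximum.
P = 15·15 = 225.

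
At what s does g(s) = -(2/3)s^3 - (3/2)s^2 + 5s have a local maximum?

1

g'(s) = -2s^2 - 3s + 5. Setting g'(s) = 0 gives s ∈ {-5/2, 1}.
Second-derivative test with g''(s) = -4s - 3: g''(-5/2) = 7 > 0 ⇒ local minimum; g''(1) = -7 < 0 ⇒ local maximum.
Thus g has its local maximum at s = 1, with value 17/6.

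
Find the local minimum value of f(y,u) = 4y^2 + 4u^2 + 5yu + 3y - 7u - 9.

-688/39

∂f/∂y = 8y + 5u + 3 = 0 and ∂f/∂u = 5y + 8u - 7 = 0, so (y, u) = (-59/39, 71/39).
The Hessian has f_{yy} = 8, f_{uu} = 8, f_{yu} = 5, giving D = 39 > 0 with f_{yy} > 0, so the point is a local minimum.
f(-59/39, 71/39) = -688/39.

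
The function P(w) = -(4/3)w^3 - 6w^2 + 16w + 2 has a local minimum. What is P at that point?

-218/3

Critical points: P'(w) = -4w^2 - 12w + 16 vanishes at w = -4, 1.
Second-derivative test with P''(w) = -8w - 12: P''(-4) = 20 > 0 ⇒ local minimum; P''(1) = -20 < 0 ⇒ local maximum.
So the local minimum value is P(-4) = -218/3.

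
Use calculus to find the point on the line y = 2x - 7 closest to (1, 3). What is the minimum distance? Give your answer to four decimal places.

Minimize D(x)^2 = (x - 1)^2 + (2x - 10)^2.
d/dx[D^2] = 2(x - 1) + 2·2·(2x - 10) = 0 ⇒ x = 21/5.
Then y = 7/5 and the distance is √(64/5) ≈ 3.5777.

3.5777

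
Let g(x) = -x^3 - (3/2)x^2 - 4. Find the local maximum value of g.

g'(x) = -3x^2 - 3x. Setting g'(x) = 0 gives x ∈ {-1, 0}.
Since g''(x) = -6x - 3, we get g''(-1) = 3 > 0 ⇒ local minimum; g''(0) = -3 < 0 ⇒ local maximum.
So the local maximum value is g(0) = -4.

-4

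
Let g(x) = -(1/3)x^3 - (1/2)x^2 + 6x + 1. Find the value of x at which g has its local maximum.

g'(x) = -x^2 - x + 6. Setting g'(x) = 0 gives x ∈ {-3, 2}.
g''(x) = -2x - 1. g''(-3) = 5 > 0 ⇒ local minimum; g''(2) = -5 < 0 ⇒ local maximum.
So the local maximum value is g(2) = 25/3.

2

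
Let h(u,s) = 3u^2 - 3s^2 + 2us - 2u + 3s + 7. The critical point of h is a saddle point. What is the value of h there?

∂h/∂u = 6u + 2s - 2 = 0 and ∂h/∂s = 2u - 6s + 3 = 0, so (u, s) = (3/20, 11/20).
The Hessian has h_{uu} = 6, h_{ss} = -6, h_{us} = 2, giving D = -40 < 0, so the point is a saddle point.
h(3/20, 11/20) = 307/40.

307/40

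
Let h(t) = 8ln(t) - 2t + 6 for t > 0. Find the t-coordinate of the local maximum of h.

h'(t) = 8/t − 2 = 0 gives t = 4.
h''(t) = -8/t², which is negative for t > 0, so this is a local maximum.
h(4) = 8·ln(4) - 8 + 6 ≈ 9.0904.

4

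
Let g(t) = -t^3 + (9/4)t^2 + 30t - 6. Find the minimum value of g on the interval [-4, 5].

g'(t) = -3t^2 + (9/2)t + 30, which vanishes at t = -5/2 and t = 4.
Evaluating at the critical points and endpoints: g(-4) = -26, g(-5/2) = -821/16, g(4) = 86, g(5) = 301/4.
Hence the absolute minimum is -821/16 at t = -5/2.

-821/16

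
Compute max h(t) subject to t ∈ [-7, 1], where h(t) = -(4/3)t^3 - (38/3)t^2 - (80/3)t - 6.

52/3

h'(t) = -4t^2 - (76/3)t - 80/3, which vanishes at t = -5 and t = -4/3.
Compare values at every candidate in [-7, 1]: h(-7) = 52/3,  h(-5) = -68/3,  h(-4/3) = 826/81,  h(1) = -140/3.
So the maximum is h(-7) = 52/3.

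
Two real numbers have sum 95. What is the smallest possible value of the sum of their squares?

With a + b = 95, a^2 + b^2 = a^2 + (95 − a)^2.
The derivative 2a − 2(95 − a) = 4a − 190 vanishes at a = 95/2; second derivative 4 > 0, a minimum.
The minimum is 2·(95/2)^2 = 9025/2.

9025/2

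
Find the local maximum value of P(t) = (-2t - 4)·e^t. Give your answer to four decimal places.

0.0996

P'(t) = (-2)·e^t + (-2t - 4)·1·e^t = (-2t - 6)·e^t. Since e^t > 0, the only critical point is t = -3.
P''(-3) has the same sign as -2 < 0, so this is a local maximum.
P(-3) = (2)·e^(-3) ≈ 0.0996.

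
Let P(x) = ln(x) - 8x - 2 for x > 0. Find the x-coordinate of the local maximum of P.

P'(x) = 1/x − 8 = 0 gives x = 1/8.
P''(x) = -1/x², which is negative for x > 0, so this is a local maximum.
P(1/8) = 1·ln(1/8) - 1 - 2 ≈ -5.0794.

1/8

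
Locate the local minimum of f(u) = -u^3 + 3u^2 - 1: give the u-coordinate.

f'(u) = -3u^2 + 6u = 0 at u = 0, 2.
Second-derivative test with f''(u) = -6u + 6: f''(0) = 6 > 0 ⇒ local minimum; f''(2) = -6 < 0 ⇒ local maximum.
The local minimum is f(0) = -1.

0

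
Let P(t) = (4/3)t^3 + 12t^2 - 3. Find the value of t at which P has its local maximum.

Critical points: P'(t) = 4t^2 + 24t vanishes at t = -6, 0.
Second-derivative test with P''(t) = 8t + 24: P''(-6) = -24 < 0 ⇒ local maximum; P''(0) = 24 > 0 ⇒ local minimum.
Thus P has its local maximum at t = -6, with value 141.

-6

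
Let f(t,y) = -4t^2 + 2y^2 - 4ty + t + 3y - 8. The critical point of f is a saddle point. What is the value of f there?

∂f/∂t = -8t - 4y + 1 = 0 and ∂f/∂y = -4t + 4y + 3 = 0, so (t, y) = (1/3, -5/12).
The Hessian has f_{tt} = -8, f_{yy} = 4, f_{ty} = -4, giving D = -48 < 0, so the point is a saddle point.
f(1/3, -5/12) = -203/24.

-203/24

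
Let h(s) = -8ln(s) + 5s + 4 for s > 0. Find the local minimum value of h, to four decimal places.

8.2400

h'(s) = -8/s + 5 = 0 gives s = 8/5.
h''(s) = 8/s², which is positive for s > 0, so this is a local minimum.
h(8/5) = -8·ln(8/5) + 8 + 4 ≈ 8.2400.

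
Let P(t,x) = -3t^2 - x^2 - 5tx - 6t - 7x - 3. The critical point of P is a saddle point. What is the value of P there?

∂P/∂t = -6t - 5x - 6 = 0 and ∂P/∂x = -5t - 2x - 7 = 0, so (t, x) = (-23/13, 12/13).
The Hessian has P_{tt} = -6, P_{xx} = -2, P_{tx} = -5, giving D = -13 < 0, so the point is a saddle point.
P(-23/13, 12/13) = -12/13.

-12/13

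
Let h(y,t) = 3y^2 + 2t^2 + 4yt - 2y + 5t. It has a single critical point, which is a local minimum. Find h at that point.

∂h/∂y = 6y + 4t - 2 = 0 and ∂h/∂t = 4y + 4t + 5 = 0, so (y, t) = (7/2, -19/4).
The Hessian has h_{yy} = 6, h_{tt} = 4, h_{yt} = 4, giving D = 8 > 0 with h_{yy} > 0, so the point is a local minimum.
h(7/2, -19/4) = -123/8.

-123/8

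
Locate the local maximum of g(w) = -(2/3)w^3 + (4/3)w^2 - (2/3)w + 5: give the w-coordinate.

g'(w) = -2w^2 + (8/3)w - 2/3. Setting g'(w) = 0 gives w ∈ {1/3, 1}.
Since g''(w) = -4w + 8/3, we get g''(1/3) = 4/3 > 0 ⇒ local minimum; g''(1) = -4/3 < 0 ⇒ local maximum.
The local maximum is g(1) = 5.

1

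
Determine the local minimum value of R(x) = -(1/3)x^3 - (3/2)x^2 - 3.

-15/2

R'(x) = -x^2 - 3x = 0 at x = -3, 0.
R''(x) = -2x - 3. R''(-3) = 3 > 0 ⇒ local minimum; R''(0) = -3 < 0 ⇒ local maximum.
The local minimum is R(-3) = -15/2.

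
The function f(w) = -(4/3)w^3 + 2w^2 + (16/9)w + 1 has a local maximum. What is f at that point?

305/81

Critical points: f'(w) = -4w^2 + 4w + 16/9 vanishes at w = -1/3, 4/3.
Since f''(w) = -8w + 4, we get f''(-1/3) = 20/3 > 0 ⇒ local minimum; f''(4/3) = -20/3 < 0 ⇒ local maximum.
Thus f has its local maximum at w = 4/3, with value 305/81.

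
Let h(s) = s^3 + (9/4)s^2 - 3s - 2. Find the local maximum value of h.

5

h'(s) = 3s^2 + (9/2)s - 3. Setting h'(s) = 0 gives s ∈ {-2, 1/2}.
h''(s) = 6s + 9/2. h''(-2) = -15/2 < 0 ⇒ local maximum; h''(1/2) = 15/2 > 0 ⇒ local minimum.
Thus h has its local maximum at s = -2, with value 5.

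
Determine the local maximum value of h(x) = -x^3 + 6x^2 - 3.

h'(x) = -3x^2 + 12x. Setting h'(x) = 0 gives x ∈ {0, 4}.
Since h''(x) = -6x + 12, we get h''(0) = 12 > 0 ⇒ local minimum; h''(4) = -12 < 0 ⇒ local maximum.
The local maximum is h(4) = 29.

29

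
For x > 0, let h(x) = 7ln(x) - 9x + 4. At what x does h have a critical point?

h'(x) = 7/x − 9 = 0 gives x = 7/9.
h''(x) = -7/x², which is negative for x > 0, so this is a local maximum.
h(7/9) = 7·ln(7/9) - 7 + 4 ≈ -4.7592.

7/9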